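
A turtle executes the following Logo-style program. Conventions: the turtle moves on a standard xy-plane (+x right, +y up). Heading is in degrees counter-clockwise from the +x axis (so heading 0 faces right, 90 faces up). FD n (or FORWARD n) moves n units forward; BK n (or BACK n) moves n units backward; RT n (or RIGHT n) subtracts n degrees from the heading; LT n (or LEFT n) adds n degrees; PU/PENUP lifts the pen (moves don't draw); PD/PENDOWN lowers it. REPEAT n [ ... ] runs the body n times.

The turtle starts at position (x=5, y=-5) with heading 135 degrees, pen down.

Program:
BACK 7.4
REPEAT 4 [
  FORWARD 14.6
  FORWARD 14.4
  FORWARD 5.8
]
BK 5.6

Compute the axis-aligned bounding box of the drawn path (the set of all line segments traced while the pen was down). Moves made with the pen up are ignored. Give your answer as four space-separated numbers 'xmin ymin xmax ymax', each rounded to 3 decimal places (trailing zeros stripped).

Answer: -88.197 -10.233 10.233 88.197

Derivation:
Executing turtle program step by step:
Start: pos=(5,-5), heading=135, pen down
BK 7.4: (5,-5) -> (10.233,-10.233) [heading=135, draw]
REPEAT 4 [
  -- iteration 1/4 --
  FD 14.6: (10.233,-10.233) -> (-0.091,0.091) [heading=135, draw]
  FD 14.4: (-0.091,0.091) -> (-10.274,10.274) [heading=135, draw]
  FD 5.8: (-10.274,10.274) -> (-14.375,14.375) [heading=135, draw]
  -- iteration 2/4 --
  FD 14.6: (-14.375,14.375) -> (-24.698,24.698) [heading=135, draw]
  FD 14.4: (-24.698,24.698) -> (-34.881,34.881) [heading=135, draw]
  FD 5.8: (-34.881,34.881) -> (-38.982,38.982) [heading=135, draw]
  -- iteration 3/4 --
  FD 14.6: (-38.982,38.982) -> (-49.306,49.306) [heading=135, draw]
  FD 14.4: (-49.306,49.306) -> (-59.488,59.488) [heading=135, draw]
  FD 5.8: (-59.488,59.488) -> (-63.589,63.589) [heading=135, draw]
  -- iteration 4/4 --
  FD 14.6: (-63.589,63.589) -> (-73.913,73.913) [heading=135, draw]
  FD 14.4: (-73.913,73.913) -> (-84.095,84.095) [heading=135, draw]
  FD 5.8: (-84.095,84.095) -> (-88.197,88.197) [heading=135, draw]
]
BK 5.6: (-88.197,88.197) -> (-84.237,84.237) [heading=135, draw]
Final: pos=(-84.237,84.237), heading=135, 14 segment(s) drawn

Segment endpoints: x in {-88.197, -84.237, -84.095, -73.913, -63.589, -59.488, -49.306, -38.982, -34.881, -24.698, -14.375, -10.274, -0.091, 5, 10.233}, y in {-10.233, -5, 0.091, 10.274, 14.375, 24.698, 34.881, 38.982, 49.306, 59.488, 63.589, 73.913, 84.095, 84.237, 88.197}
xmin=-88.197, ymin=-10.233, xmax=10.233, ymax=88.197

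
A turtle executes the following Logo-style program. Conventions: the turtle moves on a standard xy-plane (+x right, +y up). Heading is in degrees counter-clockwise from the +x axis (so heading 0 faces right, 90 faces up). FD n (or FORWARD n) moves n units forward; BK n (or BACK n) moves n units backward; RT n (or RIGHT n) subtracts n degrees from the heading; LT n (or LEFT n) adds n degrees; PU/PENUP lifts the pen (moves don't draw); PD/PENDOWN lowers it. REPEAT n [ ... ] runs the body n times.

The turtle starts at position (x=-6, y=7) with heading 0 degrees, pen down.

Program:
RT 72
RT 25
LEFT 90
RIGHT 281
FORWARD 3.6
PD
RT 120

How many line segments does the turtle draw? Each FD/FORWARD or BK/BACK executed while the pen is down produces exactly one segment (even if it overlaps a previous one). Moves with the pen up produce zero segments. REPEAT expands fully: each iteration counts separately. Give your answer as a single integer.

Executing turtle program step by step:
Start: pos=(-6,7), heading=0, pen down
RT 72: heading 0 -> 288
RT 25: heading 288 -> 263
LT 90: heading 263 -> 353
RT 281: heading 353 -> 72
FD 3.6: (-6,7) -> (-4.888,10.424) [heading=72, draw]
PD: pen down
RT 120: heading 72 -> 312
Final: pos=(-4.888,10.424), heading=312, 1 segment(s) drawn
Segments drawn: 1

Answer: 1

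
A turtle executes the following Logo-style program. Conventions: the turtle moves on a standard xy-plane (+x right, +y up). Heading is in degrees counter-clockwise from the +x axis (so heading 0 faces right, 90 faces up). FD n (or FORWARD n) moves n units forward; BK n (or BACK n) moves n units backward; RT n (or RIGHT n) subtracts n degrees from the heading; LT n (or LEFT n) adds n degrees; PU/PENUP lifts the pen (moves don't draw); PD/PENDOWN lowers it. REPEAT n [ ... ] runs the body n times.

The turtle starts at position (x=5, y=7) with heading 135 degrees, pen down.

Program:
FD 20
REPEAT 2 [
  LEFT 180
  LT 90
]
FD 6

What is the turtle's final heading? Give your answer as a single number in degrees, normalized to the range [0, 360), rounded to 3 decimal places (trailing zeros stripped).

Executing turtle program step by step:
Start: pos=(5,7), heading=135, pen down
FD 20: (5,7) -> (-9.142,21.142) [heading=135, draw]
REPEAT 2 [
  -- iteration 1/2 --
  LT 180: heading 135 -> 315
  LT 90: heading 315 -> 45
  -- iteration 2/2 --
  LT 180: heading 45 -> 225
  LT 90: heading 225 -> 315
]
FD 6: (-9.142,21.142) -> (-4.899,16.899) [heading=315, draw]
Final: pos=(-4.899,16.899), heading=315, 2 segment(s) drawn

Answer: 315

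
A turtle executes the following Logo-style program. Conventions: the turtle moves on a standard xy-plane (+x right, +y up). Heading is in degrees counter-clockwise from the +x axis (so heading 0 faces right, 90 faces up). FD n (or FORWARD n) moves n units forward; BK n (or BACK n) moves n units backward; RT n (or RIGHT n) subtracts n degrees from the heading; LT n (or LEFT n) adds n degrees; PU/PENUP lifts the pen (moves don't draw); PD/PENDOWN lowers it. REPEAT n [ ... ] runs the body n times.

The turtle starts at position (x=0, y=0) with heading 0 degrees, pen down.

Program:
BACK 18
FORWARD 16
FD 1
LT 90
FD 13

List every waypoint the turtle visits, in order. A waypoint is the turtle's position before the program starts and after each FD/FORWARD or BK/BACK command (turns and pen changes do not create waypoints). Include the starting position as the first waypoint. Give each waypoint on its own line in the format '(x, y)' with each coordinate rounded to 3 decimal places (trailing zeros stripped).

Executing turtle program step by step:
Start: pos=(0,0), heading=0, pen down
BK 18: (0,0) -> (-18,0) [heading=0, draw]
FD 16: (-18,0) -> (-2,0) [heading=0, draw]
FD 1: (-2,0) -> (-1,0) [heading=0, draw]
LT 90: heading 0 -> 90
FD 13: (-1,0) -> (-1,13) [heading=90, draw]
Final: pos=(-1,13), heading=90, 4 segment(s) drawn
Waypoints (5 total):
(0, 0)
(-18, 0)
(-2, 0)
(-1, 0)
(-1, 13)

Answer: (0, 0)
(-18, 0)
(-2, 0)
(-1, 0)
(-1, 13)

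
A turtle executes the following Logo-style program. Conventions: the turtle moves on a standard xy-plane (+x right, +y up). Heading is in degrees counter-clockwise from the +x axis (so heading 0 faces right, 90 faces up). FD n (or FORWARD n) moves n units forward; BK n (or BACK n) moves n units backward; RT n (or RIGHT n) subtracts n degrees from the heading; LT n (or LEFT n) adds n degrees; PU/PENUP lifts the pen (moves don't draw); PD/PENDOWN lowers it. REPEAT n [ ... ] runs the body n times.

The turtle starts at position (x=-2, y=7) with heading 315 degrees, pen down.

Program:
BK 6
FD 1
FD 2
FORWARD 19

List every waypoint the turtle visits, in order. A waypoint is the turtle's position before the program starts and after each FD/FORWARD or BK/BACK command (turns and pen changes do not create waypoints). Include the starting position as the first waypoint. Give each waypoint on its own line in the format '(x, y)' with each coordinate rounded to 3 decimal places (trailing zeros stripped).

Executing turtle program step by step:
Start: pos=(-2,7), heading=315, pen down
BK 6: (-2,7) -> (-6.243,11.243) [heading=315, draw]
FD 1: (-6.243,11.243) -> (-5.536,10.536) [heading=315, draw]
FD 2: (-5.536,10.536) -> (-4.121,9.121) [heading=315, draw]
FD 19: (-4.121,9.121) -> (9.314,-4.314) [heading=315, draw]
Final: pos=(9.314,-4.314), heading=315, 4 segment(s) drawn
Waypoints (5 total):
(-2, 7)
(-6.243, 11.243)
(-5.536, 10.536)
(-4.121, 9.121)
(9.314, -4.314)

Answer: (-2, 7)
(-6.243, 11.243)
(-5.536, 10.536)
(-4.121, 9.121)
(9.314, -4.314)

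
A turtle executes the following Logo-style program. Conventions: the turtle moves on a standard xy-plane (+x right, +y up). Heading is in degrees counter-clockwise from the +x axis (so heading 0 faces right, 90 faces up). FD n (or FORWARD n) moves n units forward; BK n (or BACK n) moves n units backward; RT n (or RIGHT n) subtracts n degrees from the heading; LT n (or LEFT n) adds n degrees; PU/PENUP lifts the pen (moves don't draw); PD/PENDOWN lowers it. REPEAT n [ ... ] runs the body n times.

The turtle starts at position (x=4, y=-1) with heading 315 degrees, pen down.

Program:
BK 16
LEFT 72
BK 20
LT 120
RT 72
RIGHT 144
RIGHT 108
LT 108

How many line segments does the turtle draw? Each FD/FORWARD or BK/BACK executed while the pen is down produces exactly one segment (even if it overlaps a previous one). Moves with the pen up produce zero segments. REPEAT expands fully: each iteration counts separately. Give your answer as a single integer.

Answer: 2

Derivation:
Executing turtle program step by step:
Start: pos=(4,-1), heading=315, pen down
BK 16: (4,-1) -> (-7.314,10.314) [heading=315, draw]
LT 72: heading 315 -> 27
BK 20: (-7.314,10.314) -> (-25.134,1.234) [heading=27, draw]
LT 120: heading 27 -> 147
RT 72: heading 147 -> 75
RT 144: heading 75 -> 291
RT 108: heading 291 -> 183
LT 108: heading 183 -> 291
Final: pos=(-25.134,1.234), heading=291, 2 segment(s) drawn
Segments drawn: 2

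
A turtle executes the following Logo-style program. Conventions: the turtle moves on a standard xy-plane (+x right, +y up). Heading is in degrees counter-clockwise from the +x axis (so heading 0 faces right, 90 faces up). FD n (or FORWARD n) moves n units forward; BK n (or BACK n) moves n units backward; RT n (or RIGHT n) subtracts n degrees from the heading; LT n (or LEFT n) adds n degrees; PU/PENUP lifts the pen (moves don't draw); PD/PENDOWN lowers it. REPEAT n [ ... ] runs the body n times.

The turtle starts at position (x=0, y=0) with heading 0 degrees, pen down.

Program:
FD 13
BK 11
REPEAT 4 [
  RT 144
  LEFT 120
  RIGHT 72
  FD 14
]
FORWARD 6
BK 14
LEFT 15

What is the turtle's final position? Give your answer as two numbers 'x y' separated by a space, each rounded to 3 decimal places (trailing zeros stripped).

Answer: -3.35 -0.138

Derivation:
Executing turtle program step by step:
Start: pos=(0,0), heading=0, pen down
FD 13: (0,0) -> (13,0) [heading=0, draw]
BK 11: (13,0) -> (2,0) [heading=0, draw]
REPEAT 4 [
  -- iteration 1/4 --
  RT 144: heading 0 -> 216
  LT 120: heading 216 -> 336
  RT 72: heading 336 -> 264
  FD 14: (2,0) -> (0.537,-13.923) [heading=264, draw]
  -- iteration 2/4 --
  RT 144: heading 264 -> 120
  LT 120: heading 120 -> 240
  RT 72: heading 240 -> 168
  FD 14: (0.537,-13.923) -> (-13.157,-11.013) [heading=168, draw]
  -- iteration 3/4 --
  RT 144: heading 168 -> 24
  LT 120: heading 24 -> 144
  RT 72: heading 144 -> 72
  FD 14: (-13.157,-11.013) -> (-8.831,2.302) [heading=72, draw]
  -- iteration 4/4 --
  RT 144: heading 72 -> 288
  LT 120: heading 288 -> 48
  RT 72: heading 48 -> 336
  FD 14: (-8.831,2.302) -> (3.958,-3.392) [heading=336, draw]
]
FD 6: (3.958,-3.392) -> (9.44,-5.832) [heading=336, draw]
BK 14: (9.44,-5.832) -> (-3.35,-0.138) [heading=336, draw]
LT 15: heading 336 -> 351
Final: pos=(-3.35,-0.138), heading=351, 8 segment(s) drawn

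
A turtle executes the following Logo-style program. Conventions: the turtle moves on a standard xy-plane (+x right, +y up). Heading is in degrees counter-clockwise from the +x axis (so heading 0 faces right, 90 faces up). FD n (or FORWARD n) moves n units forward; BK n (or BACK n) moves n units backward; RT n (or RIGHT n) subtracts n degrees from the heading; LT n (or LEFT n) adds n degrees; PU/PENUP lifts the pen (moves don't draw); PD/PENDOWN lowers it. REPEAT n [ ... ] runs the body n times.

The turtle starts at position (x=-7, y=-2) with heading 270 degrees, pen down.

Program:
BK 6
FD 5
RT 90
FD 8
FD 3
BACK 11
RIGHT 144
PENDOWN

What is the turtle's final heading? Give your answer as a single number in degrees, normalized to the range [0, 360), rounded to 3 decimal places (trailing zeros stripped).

Answer: 36

Derivation:
Executing turtle program step by step:
Start: pos=(-7,-2), heading=270, pen down
BK 6: (-7,-2) -> (-7,4) [heading=270, draw]
FD 5: (-7,4) -> (-7,-1) [heading=270, draw]
RT 90: heading 270 -> 180
FD 8: (-7,-1) -> (-15,-1) [heading=180, draw]
FD 3: (-15,-1) -> (-18,-1) [heading=180, draw]
BK 11: (-18,-1) -> (-7,-1) [heading=180, draw]
RT 144: heading 180 -> 36
PD: pen down
Final: pos=(-7,-1), heading=36, 5 segment(s) drawn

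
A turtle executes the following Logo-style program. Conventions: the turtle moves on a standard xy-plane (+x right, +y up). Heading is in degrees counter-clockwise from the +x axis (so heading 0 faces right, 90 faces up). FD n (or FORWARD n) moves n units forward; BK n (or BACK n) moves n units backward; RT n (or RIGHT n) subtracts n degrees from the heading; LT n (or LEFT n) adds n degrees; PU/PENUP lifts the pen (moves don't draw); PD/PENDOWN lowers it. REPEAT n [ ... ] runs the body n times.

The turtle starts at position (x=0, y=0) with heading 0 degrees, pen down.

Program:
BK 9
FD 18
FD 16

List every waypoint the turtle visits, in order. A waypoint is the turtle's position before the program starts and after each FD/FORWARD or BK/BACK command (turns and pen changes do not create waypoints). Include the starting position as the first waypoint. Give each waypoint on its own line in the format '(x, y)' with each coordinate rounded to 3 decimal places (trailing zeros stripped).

Executing turtle program step by step:
Start: pos=(0,0), heading=0, pen down
BK 9: (0,0) -> (-9,0) [heading=0, draw]
FD 18: (-9,0) -> (9,0) [heading=0, draw]
FD 16: (9,0) -> (25,0) [heading=0, draw]
Final: pos=(25,0), heading=0, 3 segment(s) drawn
Waypoints (4 total):
(0, 0)
(-9, 0)
(9, 0)
(25, 0)

Answer: (0, 0)
(-9, 0)
(9, 0)
(25, 0)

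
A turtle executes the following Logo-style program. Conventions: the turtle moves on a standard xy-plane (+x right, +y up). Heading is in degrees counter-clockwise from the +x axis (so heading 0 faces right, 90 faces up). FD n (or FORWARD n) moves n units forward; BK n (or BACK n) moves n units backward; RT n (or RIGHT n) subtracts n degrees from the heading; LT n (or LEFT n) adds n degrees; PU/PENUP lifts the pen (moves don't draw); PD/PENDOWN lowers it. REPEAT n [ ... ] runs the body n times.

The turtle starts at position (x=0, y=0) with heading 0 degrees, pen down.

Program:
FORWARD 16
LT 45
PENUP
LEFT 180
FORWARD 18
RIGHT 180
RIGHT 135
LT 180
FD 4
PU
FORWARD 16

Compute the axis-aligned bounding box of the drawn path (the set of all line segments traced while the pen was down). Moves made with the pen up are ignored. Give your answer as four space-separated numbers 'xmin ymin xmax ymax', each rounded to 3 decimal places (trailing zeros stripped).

Executing turtle program step by step:
Start: pos=(0,0), heading=0, pen down
FD 16: (0,0) -> (16,0) [heading=0, draw]
LT 45: heading 0 -> 45
PU: pen up
LT 180: heading 45 -> 225
FD 18: (16,0) -> (3.272,-12.728) [heading=225, move]
RT 180: heading 225 -> 45
RT 135: heading 45 -> 270
LT 180: heading 270 -> 90
FD 4: (3.272,-12.728) -> (3.272,-8.728) [heading=90, move]
PU: pen up
FD 16: (3.272,-8.728) -> (3.272,7.272) [heading=90, move]
Final: pos=(3.272,7.272), heading=90, 1 segment(s) drawn

Segment endpoints: x in {0, 16}, y in {0}
xmin=0, ymin=0, xmax=16, ymax=0

Answer: 0 0 16 0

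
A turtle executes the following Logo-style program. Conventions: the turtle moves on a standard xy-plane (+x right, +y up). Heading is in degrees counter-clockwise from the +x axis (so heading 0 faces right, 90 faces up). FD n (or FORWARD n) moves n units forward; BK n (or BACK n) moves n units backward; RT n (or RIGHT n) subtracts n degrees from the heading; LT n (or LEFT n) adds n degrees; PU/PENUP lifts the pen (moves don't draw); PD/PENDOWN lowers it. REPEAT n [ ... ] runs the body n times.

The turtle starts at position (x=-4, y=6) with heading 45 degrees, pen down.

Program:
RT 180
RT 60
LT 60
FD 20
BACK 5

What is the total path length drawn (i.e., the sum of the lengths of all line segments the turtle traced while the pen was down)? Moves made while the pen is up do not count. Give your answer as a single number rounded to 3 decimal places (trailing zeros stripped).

Executing turtle program step by step:
Start: pos=(-4,6), heading=45, pen down
RT 180: heading 45 -> 225
RT 60: heading 225 -> 165
LT 60: heading 165 -> 225
FD 20: (-4,6) -> (-18.142,-8.142) [heading=225, draw]
BK 5: (-18.142,-8.142) -> (-14.607,-4.607) [heading=225, draw]
Final: pos=(-14.607,-4.607), heading=225, 2 segment(s) drawn

Segment lengths:
  seg 1: (-4,6) -> (-18.142,-8.142), length = 20
  seg 2: (-18.142,-8.142) -> (-14.607,-4.607), length = 5
Total = 25

Answer: 25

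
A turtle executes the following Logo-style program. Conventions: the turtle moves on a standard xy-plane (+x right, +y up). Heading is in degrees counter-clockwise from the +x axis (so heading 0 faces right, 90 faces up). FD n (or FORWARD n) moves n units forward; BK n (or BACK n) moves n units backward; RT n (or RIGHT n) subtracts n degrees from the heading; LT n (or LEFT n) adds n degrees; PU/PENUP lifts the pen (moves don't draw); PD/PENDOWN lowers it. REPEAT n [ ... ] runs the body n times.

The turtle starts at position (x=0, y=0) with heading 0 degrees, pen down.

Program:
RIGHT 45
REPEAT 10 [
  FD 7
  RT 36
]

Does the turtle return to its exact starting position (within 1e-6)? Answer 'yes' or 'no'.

Executing turtle program step by step:
Start: pos=(0,0), heading=0, pen down
RT 45: heading 0 -> 315
REPEAT 10 [
  -- iteration 1/10 --
  FD 7: (0,0) -> (4.95,-4.95) [heading=315, draw]
  RT 36: heading 315 -> 279
  -- iteration 2/10 --
  FD 7: (4.95,-4.95) -> (6.045,-11.864) [heading=279, draw]
  RT 36: heading 279 -> 243
  -- iteration 3/10 --
  FD 7: (6.045,-11.864) -> (2.867,-18.101) [heading=243, draw]
  RT 36: heading 243 -> 207
  -- iteration 4/10 --
  FD 7: (2.867,-18.101) -> (-3.37,-21.279) [heading=207, draw]
  RT 36: heading 207 -> 171
  -- iteration 5/10 --
  FD 7: (-3.37,-21.279) -> (-10.284,-20.184) [heading=171, draw]
  RT 36: heading 171 -> 135
  -- iteration 6/10 --
  FD 7: (-10.284,-20.184) -> (-15.234,-15.234) [heading=135, draw]
  RT 36: heading 135 -> 99
  -- iteration 7/10 --
  FD 7: (-15.234,-15.234) -> (-16.329,-8.32) [heading=99, draw]
  RT 36: heading 99 -> 63
  -- iteration 8/10 --
  FD 7: (-16.329,-8.32) -> (-13.151,-2.083) [heading=63, draw]
  RT 36: heading 63 -> 27
  -- iteration 9/10 --
  FD 7: (-13.151,-2.083) -> (-6.914,1.095) [heading=27, draw]
  RT 36: heading 27 -> 351
  -- iteration 10/10 --
  FD 7: (-6.914,1.095) -> (0,0) [heading=351, draw]
  RT 36: heading 351 -> 315
]
Final: pos=(0,0), heading=315, 10 segment(s) drawn

Start position: (0, 0)
Final position: (0, 0)
Distance = 0; < 1e-6 -> CLOSED

Answer: yes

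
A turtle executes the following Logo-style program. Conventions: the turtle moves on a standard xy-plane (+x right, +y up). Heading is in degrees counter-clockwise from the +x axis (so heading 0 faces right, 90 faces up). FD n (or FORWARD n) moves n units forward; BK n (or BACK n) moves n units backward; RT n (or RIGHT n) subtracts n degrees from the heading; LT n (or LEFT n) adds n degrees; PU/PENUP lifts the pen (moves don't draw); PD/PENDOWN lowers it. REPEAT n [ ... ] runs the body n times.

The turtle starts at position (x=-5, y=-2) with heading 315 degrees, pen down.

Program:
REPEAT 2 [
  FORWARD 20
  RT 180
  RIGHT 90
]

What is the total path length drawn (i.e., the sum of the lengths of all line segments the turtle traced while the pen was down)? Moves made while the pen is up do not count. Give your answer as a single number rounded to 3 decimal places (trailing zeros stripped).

Executing turtle program step by step:
Start: pos=(-5,-2), heading=315, pen down
REPEAT 2 [
  -- iteration 1/2 --
  FD 20: (-5,-2) -> (9.142,-16.142) [heading=315, draw]
  RT 180: heading 315 -> 135
  RT 90: heading 135 -> 45
  -- iteration 2/2 --
  FD 20: (9.142,-16.142) -> (23.284,-2) [heading=45, draw]
  RT 180: heading 45 -> 225
  RT 90: heading 225 -> 135
]
Final: pos=(23.284,-2), heading=135, 2 segment(s) drawn

Segment lengths:
  seg 1: (-5,-2) -> (9.142,-16.142), length = 20
  seg 2: (9.142,-16.142) -> (23.284,-2), length = 20
Total = 40

Answer: 40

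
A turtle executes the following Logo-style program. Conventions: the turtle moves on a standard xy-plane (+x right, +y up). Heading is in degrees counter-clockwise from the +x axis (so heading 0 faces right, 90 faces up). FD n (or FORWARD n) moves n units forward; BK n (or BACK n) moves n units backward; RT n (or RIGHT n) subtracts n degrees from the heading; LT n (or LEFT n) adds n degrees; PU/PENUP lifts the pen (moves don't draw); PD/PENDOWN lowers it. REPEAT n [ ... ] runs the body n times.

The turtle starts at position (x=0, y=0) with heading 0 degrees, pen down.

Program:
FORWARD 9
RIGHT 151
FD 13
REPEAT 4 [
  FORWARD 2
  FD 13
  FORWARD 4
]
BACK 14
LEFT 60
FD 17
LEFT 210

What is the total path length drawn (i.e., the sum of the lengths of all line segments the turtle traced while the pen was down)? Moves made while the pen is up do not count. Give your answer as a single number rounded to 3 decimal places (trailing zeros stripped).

Answer: 129

Derivation:
Executing turtle program step by step:
Start: pos=(0,0), heading=0, pen down
FD 9: (0,0) -> (9,0) [heading=0, draw]
RT 151: heading 0 -> 209
FD 13: (9,0) -> (-2.37,-6.303) [heading=209, draw]
REPEAT 4 [
  -- iteration 1/4 --
  FD 2: (-2.37,-6.303) -> (-4.119,-7.272) [heading=209, draw]
  FD 13: (-4.119,-7.272) -> (-15.489,-13.575) [heading=209, draw]
  FD 4: (-15.489,-13.575) -> (-18.988,-15.514) [heading=209, draw]
  -- iteration 2/4 --
  FD 2: (-18.988,-15.514) -> (-20.737,-16.484) [heading=209, draw]
  FD 13: (-20.737,-16.484) -> (-32.107,-22.786) [heading=209, draw]
  FD 4: (-32.107,-22.786) -> (-35.606,-24.725) [heading=209, draw]
  -- iteration 3/4 --
  FD 2: (-35.606,-24.725) -> (-37.355,-25.695) [heading=209, draw]
  FD 13: (-37.355,-25.695) -> (-48.725,-31.997) [heading=209, draw]
  FD 4: (-48.725,-31.997) -> (-52.223,-33.937) [heading=209, draw]
  -- iteration 4/4 --
  FD 2: (-52.223,-33.937) -> (-53.973,-34.906) [heading=209, draw]
  FD 13: (-53.973,-34.906) -> (-65.343,-41.209) [heading=209, draw]
  FD 4: (-65.343,-41.209) -> (-68.841,-43.148) [heading=209, draw]
]
BK 14: (-68.841,-43.148) -> (-56.596,-36.361) [heading=209, draw]
LT 60: heading 209 -> 269
FD 17: (-56.596,-36.361) -> (-56.893,-53.358) [heading=269, draw]
LT 210: heading 269 -> 119
Final: pos=(-56.893,-53.358), heading=119, 16 segment(s) drawn

Segment lengths:
  seg 1: (0,0) -> (9,0), length = 9
  seg 2: (9,0) -> (-2.37,-6.303), length = 13
  seg 3: (-2.37,-6.303) -> (-4.119,-7.272), length = 2
  seg 4: (-4.119,-7.272) -> (-15.489,-13.575), length = 13
  seg 5: (-15.489,-13.575) -> (-18.988,-15.514), length = 4
  seg 6: (-18.988,-15.514) -> (-20.737,-16.484), length = 2
  seg 7: (-20.737,-16.484) -> (-32.107,-22.786), length = 13
  seg 8: (-32.107,-22.786) -> (-35.606,-24.725), length = 4
  seg 9: (-35.606,-24.725) -> (-37.355,-25.695), length = 2
  seg 10: (-37.355,-25.695) -> (-48.725,-31.997), length = 13
  seg 11: (-48.725,-31.997) -> (-52.223,-33.937), length = 4
  seg 12: (-52.223,-33.937) -> (-53.973,-34.906), length = 2
  seg 13: (-53.973,-34.906) -> (-65.343,-41.209), length = 13
  seg 14: (-65.343,-41.209) -> (-68.841,-43.148), length = 4
  seg 15: (-68.841,-43.148) -> (-56.596,-36.361), length = 14
  seg 16: (-56.596,-36.361) -> (-56.893,-53.358), length = 17
Total = 129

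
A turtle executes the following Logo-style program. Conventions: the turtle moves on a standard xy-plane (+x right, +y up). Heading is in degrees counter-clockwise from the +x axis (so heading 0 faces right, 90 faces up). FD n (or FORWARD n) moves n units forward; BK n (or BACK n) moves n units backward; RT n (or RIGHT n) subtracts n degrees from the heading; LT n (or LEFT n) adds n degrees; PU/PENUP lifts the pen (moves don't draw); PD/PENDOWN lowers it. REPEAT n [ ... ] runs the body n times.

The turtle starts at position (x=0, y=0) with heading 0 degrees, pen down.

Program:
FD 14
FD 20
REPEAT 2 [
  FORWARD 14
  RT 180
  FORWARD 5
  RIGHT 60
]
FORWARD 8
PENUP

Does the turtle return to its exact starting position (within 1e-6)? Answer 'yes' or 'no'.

Answer: no

Derivation:
Executing turtle program step by step:
Start: pos=(0,0), heading=0, pen down
FD 14: (0,0) -> (14,0) [heading=0, draw]
FD 20: (14,0) -> (34,0) [heading=0, draw]
REPEAT 2 [
  -- iteration 1/2 --
  FD 14: (34,0) -> (48,0) [heading=0, draw]
  RT 180: heading 0 -> 180
  FD 5: (48,0) -> (43,0) [heading=180, draw]
  RT 60: heading 180 -> 120
  -- iteration 2/2 --
  FD 14: (43,0) -> (36,12.124) [heading=120, draw]
  RT 180: heading 120 -> 300
  FD 5: (36,12.124) -> (38.5,7.794) [heading=300, draw]
  RT 60: heading 300 -> 240
]
FD 8: (38.5,7.794) -> (34.5,0.866) [heading=240, draw]
PU: pen up
Final: pos=(34.5,0.866), heading=240, 7 segment(s) drawn

Start position: (0, 0)
Final position: (34.5, 0.866)
Distance = 34.511; >= 1e-6 -> NOT closed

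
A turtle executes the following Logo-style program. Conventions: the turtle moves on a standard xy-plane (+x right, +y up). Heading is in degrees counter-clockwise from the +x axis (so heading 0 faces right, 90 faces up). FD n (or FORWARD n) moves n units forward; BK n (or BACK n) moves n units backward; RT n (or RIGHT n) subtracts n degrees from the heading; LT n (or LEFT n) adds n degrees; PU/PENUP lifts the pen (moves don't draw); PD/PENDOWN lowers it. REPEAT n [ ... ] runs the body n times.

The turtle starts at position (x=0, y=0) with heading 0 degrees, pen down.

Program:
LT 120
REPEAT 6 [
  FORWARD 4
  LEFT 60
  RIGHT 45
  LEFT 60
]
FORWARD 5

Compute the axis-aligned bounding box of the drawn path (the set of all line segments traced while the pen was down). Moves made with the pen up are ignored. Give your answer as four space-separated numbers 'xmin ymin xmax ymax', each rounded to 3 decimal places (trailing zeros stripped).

Executing turtle program step by step:
Start: pos=(0,0), heading=0, pen down
LT 120: heading 0 -> 120
REPEAT 6 [
  -- iteration 1/6 --
  FD 4: (0,0) -> (-2,3.464) [heading=120, draw]
  LT 60: heading 120 -> 180
  RT 45: heading 180 -> 135
  LT 60: heading 135 -> 195
  -- iteration 2/6 --
  FD 4: (-2,3.464) -> (-5.864,2.429) [heading=195, draw]
  LT 60: heading 195 -> 255
  RT 45: heading 255 -> 210
  LT 60: heading 210 -> 270
  -- iteration 3/6 --
  FD 4: (-5.864,2.429) -> (-5.864,-1.571) [heading=270, draw]
  LT 60: heading 270 -> 330
  RT 45: heading 330 -> 285
  LT 60: heading 285 -> 345
  -- iteration 4/6 --
  FD 4: (-5.864,-1.571) -> (-2,-2.606) [heading=345, draw]
  LT 60: heading 345 -> 45
  RT 45: heading 45 -> 0
  LT 60: heading 0 -> 60
  -- iteration 5/6 --
  FD 4: (-2,-2.606) -> (0,0.858) [heading=60, draw]
  LT 60: heading 60 -> 120
  RT 45: heading 120 -> 75
  LT 60: heading 75 -> 135
  -- iteration 6/6 --
  FD 4: (0,0.858) -> (-2.828,3.686) [heading=135, draw]
  LT 60: heading 135 -> 195
  RT 45: heading 195 -> 150
  LT 60: heading 150 -> 210
]
FD 5: (-2.828,3.686) -> (-7.159,1.186) [heading=210, draw]
Final: pos=(-7.159,1.186), heading=210, 7 segment(s) drawn

Segment endpoints: x in {-7.159, -5.864, -5.864, -2.828, -2, -2, 0, 0}, y in {-2.606, -1.571, 0, 0.858, 1.186, 2.429, 3.464, 3.686}
xmin=-7.159, ymin=-2.606, xmax=0, ymax=3.686

Answer: -7.159 -2.606 0 3.686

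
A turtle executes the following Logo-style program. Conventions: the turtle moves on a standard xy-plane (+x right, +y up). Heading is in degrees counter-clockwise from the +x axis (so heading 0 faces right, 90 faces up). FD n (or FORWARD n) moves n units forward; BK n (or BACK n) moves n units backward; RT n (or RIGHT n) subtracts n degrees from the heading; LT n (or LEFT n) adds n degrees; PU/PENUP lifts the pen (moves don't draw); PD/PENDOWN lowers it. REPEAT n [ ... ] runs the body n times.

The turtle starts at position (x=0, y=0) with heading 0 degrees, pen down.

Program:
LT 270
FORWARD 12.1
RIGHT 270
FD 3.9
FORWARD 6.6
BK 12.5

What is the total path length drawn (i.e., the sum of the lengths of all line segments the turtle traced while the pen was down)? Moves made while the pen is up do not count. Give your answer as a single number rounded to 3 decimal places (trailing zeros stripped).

Executing turtle program step by step:
Start: pos=(0,0), heading=0, pen down
LT 270: heading 0 -> 270
FD 12.1: (0,0) -> (0,-12.1) [heading=270, draw]
RT 270: heading 270 -> 0
FD 3.9: (0,-12.1) -> (3.9,-12.1) [heading=0, draw]
FD 6.6: (3.9,-12.1) -> (10.5,-12.1) [heading=0, draw]
BK 12.5: (10.5,-12.1) -> (-2,-12.1) [heading=0, draw]
Final: pos=(-2,-12.1), heading=0, 4 segment(s) drawn

Segment lengths:
  seg 1: (0,0) -> (0,-12.1), length = 12.1
  seg 2: (0,-12.1) -> (3.9,-12.1), length = 3.9
  seg 3: (3.9,-12.1) -> (10.5,-12.1), length = 6.6
  seg 4: (10.5,-12.1) -> (-2,-12.1), length = 12.5
Total = 35.1

Answer: 35.1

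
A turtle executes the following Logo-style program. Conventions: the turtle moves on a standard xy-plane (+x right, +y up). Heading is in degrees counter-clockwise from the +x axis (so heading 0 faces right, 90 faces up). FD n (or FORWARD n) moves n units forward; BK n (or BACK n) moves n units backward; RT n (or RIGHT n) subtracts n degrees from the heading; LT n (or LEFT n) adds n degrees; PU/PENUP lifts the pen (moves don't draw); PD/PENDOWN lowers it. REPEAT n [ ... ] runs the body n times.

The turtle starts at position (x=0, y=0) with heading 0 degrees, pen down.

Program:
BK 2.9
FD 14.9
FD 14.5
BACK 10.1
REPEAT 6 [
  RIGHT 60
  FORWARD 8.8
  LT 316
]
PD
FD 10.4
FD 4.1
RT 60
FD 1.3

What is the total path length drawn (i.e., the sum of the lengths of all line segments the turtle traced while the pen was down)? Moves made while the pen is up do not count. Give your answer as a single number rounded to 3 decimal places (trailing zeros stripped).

Answer: 111

Derivation:
Executing turtle program step by step:
Start: pos=(0,0), heading=0, pen down
BK 2.9: (0,0) -> (-2.9,0) [heading=0, draw]
FD 14.9: (-2.9,0) -> (12,0) [heading=0, draw]
FD 14.5: (12,0) -> (26.5,0) [heading=0, draw]
BK 10.1: (26.5,0) -> (16.4,0) [heading=0, draw]
REPEAT 6 [
  -- iteration 1/6 --
  RT 60: heading 0 -> 300
  FD 8.8: (16.4,0) -> (20.8,-7.621) [heading=300, draw]
  LT 316: heading 300 -> 256
  -- iteration 2/6 --
  RT 60: heading 256 -> 196
  FD 8.8: (20.8,-7.621) -> (12.341,-10.047) [heading=196, draw]
  LT 316: heading 196 -> 152
  -- iteration 3/6 --
  RT 60: heading 152 -> 92
  FD 8.8: (12.341,-10.047) -> (12.034,-1.252) [heading=92, draw]
  LT 316: heading 92 -> 48
  -- iteration 4/6 --
  RT 60: heading 48 -> 348
  FD 8.8: (12.034,-1.252) -> (20.641,-3.082) [heading=348, draw]
  LT 316: heading 348 -> 304
  -- iteration 5/6 --
  RT 60: heading 304 -> 244
  FD 8.8: (20.641,-3.082) -> (16.784,-10.991) [heading=244, draw]
  LT 316: heading 244 -> 200
  -- iteration 6/6 --
  RT 60: heading 200 -> 140
  FD 8.8: (16.784,-10.991) -> (10.043,-5.334) [heading=140, draw]
  LT 316: heading 140 -> 96
]
PD: pen down
FD 10.4: (10.043,-5.334) -> (8.956,5.009) [heading=96, draw]
FD 4.1: (8.956,5.009) -> (8.527,9.086) [heading=96, draw]
RT 60: heading 96 -> 36
FD 1.3: (8.527,9.086) -> (9.579,9.85) [heading=36, draw]
Final: pos=(9.579,9.85), heading=36, 13 segment(s) drawn

Segment lengths:
  seg 1: (0,0) -> (-2.9,0), length = 2.9
  seg 2: (-2.9,0) -> (12,0), length = 14.9
  seg 3: (12,0) -> (26.5,0), length = 14.5
  seg 4: (26.5,0) -> (16.4,0), length = 10.1
  seg 5: (16.4,0) -> (20.8,-7.621), length = 8.8
  seg 6: (20.8,-7.621) -> (12.341,-10.047), length = 8.8
  seg 7: (12.341,-10.047) -> (12.034,-1.252), length = 8.8
  seg 8: (12.034,-1.252) -> (20.641,-3.082), length = 8.8
  seg 9: (20.641,-3.082) -> (16.784,-10.991), length = 8.8
  seg 10: (16.784,-10.991) -> (10.043,-5.334), length = 8.8
  seg 11: (10.043,-5.334) -> (8.956,5.009), length = 10.4
  seg 12: (8.956,5.009) -> (8.527,9.086), length = 4.1
  seg 13: (8.527,9.086) -> (9.579,9.85), length = 1.3
Total = 111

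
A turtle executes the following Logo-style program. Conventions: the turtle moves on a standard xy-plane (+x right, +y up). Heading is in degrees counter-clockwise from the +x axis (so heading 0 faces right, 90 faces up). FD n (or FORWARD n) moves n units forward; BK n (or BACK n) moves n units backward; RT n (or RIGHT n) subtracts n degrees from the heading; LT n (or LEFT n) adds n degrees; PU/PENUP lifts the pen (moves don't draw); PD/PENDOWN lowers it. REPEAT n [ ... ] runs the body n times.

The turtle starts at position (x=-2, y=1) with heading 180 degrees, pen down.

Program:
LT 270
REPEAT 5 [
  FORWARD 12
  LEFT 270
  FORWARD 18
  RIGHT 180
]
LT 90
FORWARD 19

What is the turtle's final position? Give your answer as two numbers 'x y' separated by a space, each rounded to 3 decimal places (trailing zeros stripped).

Executing turtle program step by step:
Start: pos=(-2,1), heading=180, pen down
LT 270: heading 180 -> 90
REPEAT 5 [
  -- iteration 1/5 --
  FD 12: (-2,1) -> (-2,13) [heading=90, draw]
  LT 270: heading 90 -> 0
  FD 18: (-2,13) -> (16,13) [heading=0, draw]
  RT 180: heading 0 -> 180
  -- iteration 2/5 --
  FD 12: (16,13) -> (4,13) [heading=180, draw]
  LT 270: heading 180 -> 90
  FD 18: (4,13) -> (4,31) [heading=90, draw]
  RT 180: heading 90 -> 270
  -- iteration 3/5 --
  FD 12: (4,31) -> (4,19) [heading=270, draw]
  LT 270: heading 270 -> 180
  FD 18: (4,19) -> (-14,19) [heading=180, draw]
  RT 180: heading 180 -> 0
  -- iteration 4/5 --
  FD 12: (-14,19) -> (-2,19) [heading=0, draw]
  LT 270: heading 0 -> 270
  FD 18: (-2,19) -> (-2,1) [heading=270, draw]
  RT 180: heading 270 -> 90
  -- iteration 5/5 --
  FD 12: (-2,1) -> (-2,13) [heading=90, draw]
  LT 270: heading 90 -> 0
  FD 18: (-2,13) -> (16,13) [heading=0, draw]
  RT 180: heading 0 -> 180
]
LT 90: heading 180 -> 270
FD 19: (16,13) -> (16,-6) [heading=270, draw]
Final: pos=(16,-6), heading=270, 11 segment(s) drawn

Answer: 16 -6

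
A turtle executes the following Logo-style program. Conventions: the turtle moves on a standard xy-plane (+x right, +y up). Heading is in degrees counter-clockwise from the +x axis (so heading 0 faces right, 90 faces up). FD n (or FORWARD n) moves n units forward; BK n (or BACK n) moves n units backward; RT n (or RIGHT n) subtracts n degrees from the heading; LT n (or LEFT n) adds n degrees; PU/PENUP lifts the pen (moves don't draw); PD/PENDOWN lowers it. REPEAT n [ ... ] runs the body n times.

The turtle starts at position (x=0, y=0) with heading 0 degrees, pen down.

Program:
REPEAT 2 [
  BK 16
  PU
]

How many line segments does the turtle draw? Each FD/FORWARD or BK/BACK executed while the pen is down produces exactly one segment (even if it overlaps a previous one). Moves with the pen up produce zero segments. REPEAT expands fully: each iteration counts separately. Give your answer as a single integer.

Executing turtle program step by step:
Start: pos=(0,0), heading=0, pen down
REPEAT 2 [
  -- iteration 1/2 --
  BK 16: (0,0) -> (-16,0) [heading=0, draw]
  PU: pen up
  -- iteration 2/2 --
  BK 16: (-16,0) -> (-32,0) [heading=0, move]
  PU: pen up
]
Final: pos=(-32,0), heading=0, 1 segment(s) drawn
Segments drawn: 1

Answer: 1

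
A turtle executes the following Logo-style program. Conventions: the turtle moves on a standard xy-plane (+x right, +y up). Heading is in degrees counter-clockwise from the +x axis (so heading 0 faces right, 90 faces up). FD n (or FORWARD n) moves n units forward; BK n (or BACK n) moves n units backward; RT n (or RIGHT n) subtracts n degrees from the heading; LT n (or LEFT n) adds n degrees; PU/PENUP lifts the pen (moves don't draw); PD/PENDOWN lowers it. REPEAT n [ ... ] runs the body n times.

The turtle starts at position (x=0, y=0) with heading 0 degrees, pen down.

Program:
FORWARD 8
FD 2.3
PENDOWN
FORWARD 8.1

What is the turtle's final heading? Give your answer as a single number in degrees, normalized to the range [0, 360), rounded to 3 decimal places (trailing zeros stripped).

Answer: 0

Derivation:
Executing turtle program step by step:
Start: pos=(0,0), heading=0, pen down
FD 8: (0,0) -> (8,0) [heading=0, draw]
FD 2.3: (8,0) -> (10.3,0) [heading=0, draw]
PD: pen down
FD 8.1: (10.3,0) -> (18.4,0) [heading=0, draw]
Final: pos=(18.4,0), heading=0, 3 segment(s) drawn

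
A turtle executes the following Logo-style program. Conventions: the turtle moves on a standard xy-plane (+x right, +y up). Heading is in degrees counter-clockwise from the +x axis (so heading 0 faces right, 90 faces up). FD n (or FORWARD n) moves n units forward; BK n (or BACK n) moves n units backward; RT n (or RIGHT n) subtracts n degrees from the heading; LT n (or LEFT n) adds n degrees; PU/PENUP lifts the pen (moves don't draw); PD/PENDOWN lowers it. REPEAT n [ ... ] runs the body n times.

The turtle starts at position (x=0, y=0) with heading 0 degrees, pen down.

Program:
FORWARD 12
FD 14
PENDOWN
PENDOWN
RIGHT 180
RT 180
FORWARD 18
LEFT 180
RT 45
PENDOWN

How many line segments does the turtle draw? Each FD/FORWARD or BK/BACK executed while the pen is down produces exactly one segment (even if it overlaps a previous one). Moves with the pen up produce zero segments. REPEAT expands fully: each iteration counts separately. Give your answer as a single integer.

Answer: 3

Derivation:
Executing turtle program step by step:
Start: pos=(0,0), heading=0, pen down
FD 12: (0,0) -> (12,0) [heading=0, draw]
FD 14: (12,0) -> (26,0) [heading=0, draw]
PD: pen down
PD: pen down
RT 180: heading 0 -> 180
RT 180: heading 180 -> 0
FD 18: (26,0) -> (44,0) [heading=0, draw]
LT 180: heading 0 -> 180
RT 45: heading 180 -> 135
PD: pen down
Final: pos=(44,0), heading=135, 3 segment(s) drawn
Segments drawn: 3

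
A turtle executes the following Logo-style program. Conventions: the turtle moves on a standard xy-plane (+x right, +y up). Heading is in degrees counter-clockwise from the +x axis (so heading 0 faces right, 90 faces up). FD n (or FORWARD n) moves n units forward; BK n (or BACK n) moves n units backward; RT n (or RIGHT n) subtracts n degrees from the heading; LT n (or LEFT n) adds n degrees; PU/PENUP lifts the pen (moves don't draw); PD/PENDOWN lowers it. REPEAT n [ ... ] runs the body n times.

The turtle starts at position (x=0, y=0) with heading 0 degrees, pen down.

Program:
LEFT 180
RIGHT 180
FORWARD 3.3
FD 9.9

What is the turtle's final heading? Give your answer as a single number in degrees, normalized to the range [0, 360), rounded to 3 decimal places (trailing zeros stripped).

Executing turtle program step by step:
Start: pos=(0,0), heading=0, pen down
LT 180: heading 0 -> 180
RT 180: heading 180 -> 0
FD 3.3: (0,0) -> (3.3,0) [heading=0, draw]
FD 9.9: (3.3,0) -> (13.2,0) [heading=0, draw]
Final: pos=(13.2,0), heading=0, 2 segment(s) drawn

Answer: 0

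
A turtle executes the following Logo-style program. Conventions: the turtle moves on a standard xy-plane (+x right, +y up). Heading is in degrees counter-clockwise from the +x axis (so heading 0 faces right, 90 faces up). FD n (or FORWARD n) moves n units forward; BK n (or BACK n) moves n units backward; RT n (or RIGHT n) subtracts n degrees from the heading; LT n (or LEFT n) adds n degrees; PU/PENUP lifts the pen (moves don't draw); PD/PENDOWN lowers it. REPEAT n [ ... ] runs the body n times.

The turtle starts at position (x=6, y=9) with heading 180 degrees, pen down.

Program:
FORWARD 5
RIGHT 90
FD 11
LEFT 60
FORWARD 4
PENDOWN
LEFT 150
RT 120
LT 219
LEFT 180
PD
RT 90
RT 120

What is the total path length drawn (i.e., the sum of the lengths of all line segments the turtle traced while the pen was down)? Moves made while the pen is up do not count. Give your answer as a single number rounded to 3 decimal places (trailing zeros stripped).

Answer: 20

Derivation:
Executing turtle program step by step:
Start: pos=(6,9), heading=180, pen down
FD 5: (6,9) -> (1,9) [heading=180, draw]
RT 90: heading 180 -> 90
FD 11: (1,9) -> (1,20) [heading=90, draw]
LT 60: heading 90 -> 150
FD 4: (1,20) -> (-2.464,22) [heading=150, draw]
PD: pen down
LT 150: heading 150 -> 300
RT 120: heading 300 -> 180
LT 219: heading 180 -> 39
LT 180: heading 39 -> 219
PD: pen down
RT 90: heading 219 -> 129
RT 120: heading 129 -> 9
Final: pos=(-2.464,22), heading=9, 3 segment(s) drawn

Segment lengths:
  seg 1: (6,9) -> (1,9), length = 5
  seg 2: (1,9) -> (1,20), length = 11
  seg 3: (1,20) -> (-2.464,22), length = 4
Total = 20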